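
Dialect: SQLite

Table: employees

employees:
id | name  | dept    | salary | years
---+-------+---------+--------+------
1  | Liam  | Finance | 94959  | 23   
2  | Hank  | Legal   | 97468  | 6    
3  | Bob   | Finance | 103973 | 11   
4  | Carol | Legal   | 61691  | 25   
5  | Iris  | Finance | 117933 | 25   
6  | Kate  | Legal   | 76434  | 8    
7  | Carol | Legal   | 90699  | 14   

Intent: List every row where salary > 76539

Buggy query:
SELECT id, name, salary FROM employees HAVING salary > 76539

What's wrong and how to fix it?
Bug: This is a non-aggregate query (no GROUP BY, no aggregates), so in SQLite the HAVING clause is invalid here; a row-level condition belongs in WHERE

Fix: Use WHERE for row-level filtering

Corrected query:
SELECT id, name, salary FROM employees WHERE salary > 76539

Result:
id | name  | salary
---+-------+-------
1  | Liam  | 94959 
2  | Hank  | 97468 
3  | Bob   | 103973
5  | Iris  | 117933
7  | Carol | 90699 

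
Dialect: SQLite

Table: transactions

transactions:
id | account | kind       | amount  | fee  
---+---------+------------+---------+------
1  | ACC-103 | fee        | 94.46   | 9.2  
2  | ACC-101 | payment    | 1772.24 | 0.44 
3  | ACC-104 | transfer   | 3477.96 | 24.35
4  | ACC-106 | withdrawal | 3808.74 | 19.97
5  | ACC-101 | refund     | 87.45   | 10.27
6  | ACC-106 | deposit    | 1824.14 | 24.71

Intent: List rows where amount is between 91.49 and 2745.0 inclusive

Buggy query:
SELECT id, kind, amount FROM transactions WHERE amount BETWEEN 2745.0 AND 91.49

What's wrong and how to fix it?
Bug: BETWEEN expects the lower bound first; with 2745.0 AND 91.49 the range is empty

Fix: Write BETWEEN 91.49 AND 2745.0

Corrected query:
SELECT id, kind, amount FROM transactions WHERE amount BETWEEN 91.49 AND 2745.0

Result:
id | kind    | amount 
---+---------+--------
1  | fee     | 94.46  
2  | payment | 1772.24
6  | deposit | 1824.14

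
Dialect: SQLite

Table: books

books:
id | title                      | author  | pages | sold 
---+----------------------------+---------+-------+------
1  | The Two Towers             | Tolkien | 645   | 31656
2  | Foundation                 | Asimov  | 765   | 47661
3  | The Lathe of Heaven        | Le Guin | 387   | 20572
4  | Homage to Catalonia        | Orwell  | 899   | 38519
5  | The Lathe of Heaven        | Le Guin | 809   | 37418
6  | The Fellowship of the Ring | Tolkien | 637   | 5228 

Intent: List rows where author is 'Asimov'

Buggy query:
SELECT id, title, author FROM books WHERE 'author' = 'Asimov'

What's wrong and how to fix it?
Bug: 'author' in single quotes is a string literal, not the column; the comparison is literal-vs-literal and never true

Fix: Reference the column as author without single quotes

Corrected query:
SELECT id, title, author FROM books WHERE author = 'Asimov'

Result:
id | title      | author
---+------------+-------
2  | Foundation | Asimov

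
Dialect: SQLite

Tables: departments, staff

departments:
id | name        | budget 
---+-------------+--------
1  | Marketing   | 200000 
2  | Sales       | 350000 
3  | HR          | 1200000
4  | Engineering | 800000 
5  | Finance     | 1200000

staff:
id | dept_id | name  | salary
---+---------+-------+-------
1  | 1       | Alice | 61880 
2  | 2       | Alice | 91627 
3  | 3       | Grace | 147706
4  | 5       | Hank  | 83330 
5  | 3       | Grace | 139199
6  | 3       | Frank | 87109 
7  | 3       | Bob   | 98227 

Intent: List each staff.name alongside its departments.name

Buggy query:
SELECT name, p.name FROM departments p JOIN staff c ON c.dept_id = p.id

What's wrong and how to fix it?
Bug: 'name' exists in both joined tables, so the database can't tell which one is meant

Fix: Qualify the column with its table alias (c.name)

Corrected query:
SELECT c.name, p.name FROM departments p JOIN staff c ON c.dept_id = p.id

Result:
name  | name     
------+----------
Alice | Marketing
Alice | Sales    
Grace | HR       
Hank  | Finance  
Grace | HR       
Frank | HR       
Bob   | HR       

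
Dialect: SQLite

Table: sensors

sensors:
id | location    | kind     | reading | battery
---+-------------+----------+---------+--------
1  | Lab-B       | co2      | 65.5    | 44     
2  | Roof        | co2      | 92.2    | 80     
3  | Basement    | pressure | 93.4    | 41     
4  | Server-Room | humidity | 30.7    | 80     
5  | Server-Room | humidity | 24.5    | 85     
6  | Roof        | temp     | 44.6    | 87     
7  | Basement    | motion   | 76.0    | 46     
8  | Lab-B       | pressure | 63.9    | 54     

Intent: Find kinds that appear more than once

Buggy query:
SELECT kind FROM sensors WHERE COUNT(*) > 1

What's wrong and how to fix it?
Bug: COUNT(*) is an aggregate and cannot be used in WHERE

Fix: Group first, then use HAVING for the count condition

Corrected query:
SELECT kind FROM sensors GROUP BY kind HAVING COUNT(*) > 1

Result:
kind    
--------
co2     
humidity
pressure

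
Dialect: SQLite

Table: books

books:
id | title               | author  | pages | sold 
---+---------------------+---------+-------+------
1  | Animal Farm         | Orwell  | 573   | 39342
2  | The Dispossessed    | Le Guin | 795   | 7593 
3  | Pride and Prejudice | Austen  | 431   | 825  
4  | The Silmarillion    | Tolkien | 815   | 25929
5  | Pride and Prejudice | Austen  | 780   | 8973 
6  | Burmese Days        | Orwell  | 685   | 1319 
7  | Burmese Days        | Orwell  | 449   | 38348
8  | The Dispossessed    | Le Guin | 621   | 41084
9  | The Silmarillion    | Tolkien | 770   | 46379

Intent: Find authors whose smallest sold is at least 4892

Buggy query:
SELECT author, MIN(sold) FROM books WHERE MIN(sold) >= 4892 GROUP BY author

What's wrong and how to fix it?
Bug: Aggregates like MIN are computed per group after WHERE runs

Fix: Use HAVING for the per-group MIN condition

Corrected query:
SELECT author, MIN(sold) FROM books GROUP BY author HAVING MIN(sold) >= 4892

Result:
author  | MIN(sold)
--------+----------
Le Guin | 7593     
Tolkien | 25929    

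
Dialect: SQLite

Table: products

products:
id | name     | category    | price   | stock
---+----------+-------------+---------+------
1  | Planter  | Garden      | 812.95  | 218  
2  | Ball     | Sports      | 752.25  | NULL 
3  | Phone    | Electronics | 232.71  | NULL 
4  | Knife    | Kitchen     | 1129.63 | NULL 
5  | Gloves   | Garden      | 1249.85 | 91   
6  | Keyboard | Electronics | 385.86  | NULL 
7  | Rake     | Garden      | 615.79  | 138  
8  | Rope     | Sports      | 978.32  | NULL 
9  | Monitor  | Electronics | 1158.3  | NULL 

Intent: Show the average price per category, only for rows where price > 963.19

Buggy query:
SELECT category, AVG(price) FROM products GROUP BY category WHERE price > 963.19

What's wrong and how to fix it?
Bug: Row-level WHERE must come before GROUP BY in the clause order

Fix: Place WHERE between FROM and GROUP BY

Corrected query:
SELECT category, AVG(price) FROM products WHERE price > 963.19 GROUP BY category

Result:
category    | AVG(price)
------------+-----------
Electronics | 1158.3    
Garden      | 1249.85   
Kitchen     | 1129.63   
Sports      | 978.32    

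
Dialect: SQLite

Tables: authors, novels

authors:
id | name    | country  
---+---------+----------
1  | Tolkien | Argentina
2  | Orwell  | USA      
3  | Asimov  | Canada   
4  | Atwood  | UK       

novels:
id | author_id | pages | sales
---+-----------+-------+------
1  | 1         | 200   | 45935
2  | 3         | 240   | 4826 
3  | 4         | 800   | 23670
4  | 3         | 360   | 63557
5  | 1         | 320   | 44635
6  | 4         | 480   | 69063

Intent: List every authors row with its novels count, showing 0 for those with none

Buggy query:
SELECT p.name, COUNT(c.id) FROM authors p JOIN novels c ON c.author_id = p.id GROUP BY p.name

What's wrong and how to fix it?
Bug: An inner join excludes parents with zero children

Fix: Switch to LEFT JOIN to retain unmatched parent rows

Corrected query:
SELECT p.name, COUNT(c.id) FROM authors p LEFT JOIN novels c ON c.author_id = p.id GROUP BY p.name

Result:
name    | COUNT(c.id)
--------+------------
Asimov  | 2          
Atwood  | 2          
Orwell  | 0          
Tolkien | 2          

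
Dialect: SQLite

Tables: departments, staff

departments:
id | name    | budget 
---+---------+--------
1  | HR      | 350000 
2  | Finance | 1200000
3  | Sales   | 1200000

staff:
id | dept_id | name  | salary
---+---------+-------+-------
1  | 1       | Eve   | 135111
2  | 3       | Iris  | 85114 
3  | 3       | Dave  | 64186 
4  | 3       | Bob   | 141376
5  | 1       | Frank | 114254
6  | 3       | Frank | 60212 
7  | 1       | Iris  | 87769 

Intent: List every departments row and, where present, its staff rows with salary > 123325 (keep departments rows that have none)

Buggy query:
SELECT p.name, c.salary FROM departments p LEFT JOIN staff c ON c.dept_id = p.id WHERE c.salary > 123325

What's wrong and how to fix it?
Bug: A WHERE condition on the right-hand table after LEFT JOIN drops unmatched parents

Fix: Move the right-table condition into the ON clause so unmatched parents are kept

Corrected query:
SELECT p.name, c.salary FROM departments p LEFT JOIN staff c ON c.dept_id = p.id AND c.salary > 123325

Result:
name    | salary
--------+-------
HR      | 135111
Finance | NULL  
Sales   | 141376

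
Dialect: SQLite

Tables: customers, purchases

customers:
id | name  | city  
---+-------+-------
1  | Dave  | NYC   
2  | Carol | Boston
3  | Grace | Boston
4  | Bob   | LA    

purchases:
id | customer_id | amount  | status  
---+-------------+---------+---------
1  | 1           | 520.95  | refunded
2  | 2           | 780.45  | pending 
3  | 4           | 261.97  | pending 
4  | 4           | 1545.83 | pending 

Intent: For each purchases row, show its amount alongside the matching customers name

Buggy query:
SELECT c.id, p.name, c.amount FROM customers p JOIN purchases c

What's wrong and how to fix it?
Bug: Missing join condition: each purchases row is matched to all customers rows instead of just its own

Fix: Specify the join condition linking the foreign key to the parent id

Corrected query:
SELECT c.id, p.name, c.amount FROM customers p JOIN purchases c ON c.customer_id = p.id

Result:
id | name  | amount 
---+-------+--------
1  | Dave  | 520.95 
2  | Carol | 780.45 
3  | Bob   | 261.97 
4  | Bob   | 1545.83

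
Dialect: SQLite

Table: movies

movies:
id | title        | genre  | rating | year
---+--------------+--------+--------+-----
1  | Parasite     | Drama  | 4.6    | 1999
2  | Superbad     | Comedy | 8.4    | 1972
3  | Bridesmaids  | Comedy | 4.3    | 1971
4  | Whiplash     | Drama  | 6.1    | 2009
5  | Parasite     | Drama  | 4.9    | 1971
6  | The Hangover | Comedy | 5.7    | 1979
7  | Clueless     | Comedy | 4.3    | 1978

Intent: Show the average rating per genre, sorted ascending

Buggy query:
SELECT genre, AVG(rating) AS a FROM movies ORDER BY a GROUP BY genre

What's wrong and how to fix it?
Bug: GROUP BY must precede ORDER BY

Fix: Move ORDER BY to the end, after GROUP BY

Corrected query:
SELECT genre, AVG(rating) AS a FROM movies GROUP BY genre ORDER BY a

Result:
genre  | a    
-------+------
Drama  | 5.2  
Comedy | 5.675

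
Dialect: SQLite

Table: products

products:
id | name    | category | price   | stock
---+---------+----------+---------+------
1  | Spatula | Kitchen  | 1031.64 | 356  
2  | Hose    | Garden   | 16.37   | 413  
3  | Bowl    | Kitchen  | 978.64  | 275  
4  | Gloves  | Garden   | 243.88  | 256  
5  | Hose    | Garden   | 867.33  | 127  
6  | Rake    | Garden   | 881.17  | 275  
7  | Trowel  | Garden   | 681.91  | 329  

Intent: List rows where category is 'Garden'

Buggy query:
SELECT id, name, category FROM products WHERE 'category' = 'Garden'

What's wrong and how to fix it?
Bug: Single quotes denote string literals in SQL; the column name is being compared as a constant string

Fix: Remove the quotes around the column name (or use double quotes for an identifier)

Corrected query:
SELECT id, name, category FROM products WHERE category = 'Garden'

Result:
id | name   | category
---+--------+---------
2  | Hose   | Garden  
4  | Gloves | Garden  
5  | Hose   | Garden  
6  | Rake   | Garden  
7  | Trowel | Garden  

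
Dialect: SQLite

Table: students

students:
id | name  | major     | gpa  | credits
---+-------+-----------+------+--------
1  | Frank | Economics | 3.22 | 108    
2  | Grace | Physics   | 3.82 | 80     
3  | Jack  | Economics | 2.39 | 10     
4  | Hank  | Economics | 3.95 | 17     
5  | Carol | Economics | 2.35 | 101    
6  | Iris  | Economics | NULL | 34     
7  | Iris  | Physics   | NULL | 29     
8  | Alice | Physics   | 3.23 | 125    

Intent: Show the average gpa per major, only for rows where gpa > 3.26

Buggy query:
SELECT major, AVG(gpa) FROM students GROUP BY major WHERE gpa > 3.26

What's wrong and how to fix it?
Bug: WHERE cannot follow GROUP BY

Fix: Place WHERE between FROM and GROUP BY

Corrected query:
SELECT major, AVG(gpa) FROM students WHERE gpa > 3.26 GROUP BY major

Result:
major     | AVG(gpa)
----------+---------
Economics | 3.95    
Physics   | 3.82    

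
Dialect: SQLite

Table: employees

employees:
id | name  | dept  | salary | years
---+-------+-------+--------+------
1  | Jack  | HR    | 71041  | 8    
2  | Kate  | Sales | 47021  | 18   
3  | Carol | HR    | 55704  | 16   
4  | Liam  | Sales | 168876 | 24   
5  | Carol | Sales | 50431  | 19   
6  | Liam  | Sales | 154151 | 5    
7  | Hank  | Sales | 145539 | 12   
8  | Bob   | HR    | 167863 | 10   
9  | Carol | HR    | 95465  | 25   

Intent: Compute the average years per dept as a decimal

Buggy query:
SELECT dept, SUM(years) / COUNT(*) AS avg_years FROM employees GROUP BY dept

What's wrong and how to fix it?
Bug: Both operands are integers, so '/' performs integer division and truncates

Fix: Multiply by 1.0 (or CAST to REAL) to force floating-point division

Corrected query:
SELECT dept, SUM(years) * 1.0 / COUNT(*) AS avg_years FROM employees GROUP BY dept

Result:
dept  | avg_years
------+----------
HR    | 14.75    
Sales | 15.6     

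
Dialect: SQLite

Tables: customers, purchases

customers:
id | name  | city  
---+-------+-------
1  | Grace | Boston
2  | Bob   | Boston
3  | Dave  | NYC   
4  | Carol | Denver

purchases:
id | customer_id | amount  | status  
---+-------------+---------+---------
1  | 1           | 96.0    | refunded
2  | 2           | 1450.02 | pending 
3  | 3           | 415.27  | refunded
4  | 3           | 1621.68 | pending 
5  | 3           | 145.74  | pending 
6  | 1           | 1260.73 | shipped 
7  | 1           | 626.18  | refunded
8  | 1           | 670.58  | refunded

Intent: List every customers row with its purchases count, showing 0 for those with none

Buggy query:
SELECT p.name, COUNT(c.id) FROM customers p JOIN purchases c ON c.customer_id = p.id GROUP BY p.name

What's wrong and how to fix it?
Bug: INNER JOIN drops customers rows that have no matching purchases rows

Fix: Switch to LEFT JOIN to retain unmatched parent rows

Corrected query:
SELECT p.name, COUNT(c.id) FROM customers p LEFT JOIN purchases c ON c.customer_id = p.id GROUP BY p.name

Result:
name  | COUNT(c.id)
------+------------
Bob   | 1          
Carol | 0          
Dave  | 3          
Grace | 4          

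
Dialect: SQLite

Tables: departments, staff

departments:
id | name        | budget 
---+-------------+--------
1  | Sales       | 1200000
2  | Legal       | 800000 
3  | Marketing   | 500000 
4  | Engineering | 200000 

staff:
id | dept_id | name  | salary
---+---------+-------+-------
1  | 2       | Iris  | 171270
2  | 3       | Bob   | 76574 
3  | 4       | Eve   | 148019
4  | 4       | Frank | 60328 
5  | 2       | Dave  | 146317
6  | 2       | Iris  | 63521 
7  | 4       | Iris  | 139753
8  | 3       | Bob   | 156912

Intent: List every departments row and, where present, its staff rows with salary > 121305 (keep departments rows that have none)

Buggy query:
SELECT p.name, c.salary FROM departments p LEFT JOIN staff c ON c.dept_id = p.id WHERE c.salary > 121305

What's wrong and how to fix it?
Bug: A WHERE condition on the right-hand table after LEFT JOIN drops unmatched parents

Fix: Move the right-table condition into the ON clause so unmatched parents are kept

Corrected query:
SELECT p.name, c.salary FROM departments p LEFT JOIN staff c ON c.dept_id = p.id AND c.salary > 121305

Result:
name        | salary
------------+-------
Sales       | NULL  
Legal       | 146317
Legal       | 171270
Marketing   | 156912
Engineering | 139753
Engineering | 148019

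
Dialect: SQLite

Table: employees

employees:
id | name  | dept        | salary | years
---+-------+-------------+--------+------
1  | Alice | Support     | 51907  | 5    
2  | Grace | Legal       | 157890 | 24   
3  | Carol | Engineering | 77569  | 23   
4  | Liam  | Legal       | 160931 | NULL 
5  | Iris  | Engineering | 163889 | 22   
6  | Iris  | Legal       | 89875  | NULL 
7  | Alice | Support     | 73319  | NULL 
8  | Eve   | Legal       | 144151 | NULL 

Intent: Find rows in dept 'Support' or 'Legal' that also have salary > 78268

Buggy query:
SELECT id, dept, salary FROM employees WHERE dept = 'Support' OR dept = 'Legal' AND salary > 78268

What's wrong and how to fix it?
Bug: Without parentheses, AND is evaluated before OR, so the salary filter only applies to the 'Legal' branch

Fix: Group the OR with parentheses (or use IN), then AND the threshold

Corrected query:
SELECT id, dept, salary FROM employees WHERE (dept = 'Support' OR dept = 'Legal') AND salary > 78268

Result:
id | dept  | salary
---+-------+-------
2  | Legal | 157890
4  | Legal | 160931
6  | Legal | 89875 
8  | Legal | 144151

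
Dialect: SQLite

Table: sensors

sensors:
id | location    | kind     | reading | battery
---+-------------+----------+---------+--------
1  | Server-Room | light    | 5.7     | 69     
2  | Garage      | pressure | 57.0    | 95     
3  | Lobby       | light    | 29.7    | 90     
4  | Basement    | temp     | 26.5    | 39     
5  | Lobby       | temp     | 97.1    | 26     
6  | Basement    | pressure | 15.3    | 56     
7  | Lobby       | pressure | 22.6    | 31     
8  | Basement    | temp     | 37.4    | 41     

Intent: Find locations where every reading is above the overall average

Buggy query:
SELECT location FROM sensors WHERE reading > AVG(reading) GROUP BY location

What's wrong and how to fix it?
Bug: AVG() is an aggregate; it can't sit directly in WHERE

Fix: Use a subquery for AVG and a HAVING MIN(...) filter so the condition holds for every row in the group

Corrected query:
SELECT location FROM sensors GROUP BY location HAVING MIN(reading) > (SELECT AVG(reading) FROM sensors)

Result:
location
--------
Garage  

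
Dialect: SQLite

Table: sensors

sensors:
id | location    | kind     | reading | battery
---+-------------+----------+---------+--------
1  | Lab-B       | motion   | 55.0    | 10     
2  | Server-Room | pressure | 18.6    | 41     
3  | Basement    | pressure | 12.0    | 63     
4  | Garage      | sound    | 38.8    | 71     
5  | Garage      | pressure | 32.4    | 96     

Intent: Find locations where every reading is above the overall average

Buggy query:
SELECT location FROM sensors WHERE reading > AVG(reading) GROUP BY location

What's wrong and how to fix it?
Bug: AVG() is an aggregate; it can't sit directly in WHERE

Fix: Compute the overall average in a scalar subquery and compare each group's MIN against it in HAVING

Corrected query:
SELECT location FROM sensors GROUP BY location HAVING MIN(reading) > (SELECT AVG(reading) FROM sensors)

Result:
location
--------
Garage  
Lab-B   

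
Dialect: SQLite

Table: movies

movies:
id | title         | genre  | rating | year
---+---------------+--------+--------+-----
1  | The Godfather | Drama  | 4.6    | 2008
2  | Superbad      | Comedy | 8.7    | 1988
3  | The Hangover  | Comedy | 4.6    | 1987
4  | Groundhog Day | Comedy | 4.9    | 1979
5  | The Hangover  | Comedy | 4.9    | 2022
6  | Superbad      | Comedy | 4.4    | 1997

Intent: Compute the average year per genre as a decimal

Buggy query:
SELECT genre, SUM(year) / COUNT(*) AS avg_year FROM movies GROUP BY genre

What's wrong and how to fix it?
Bug: Both operands are integers, so '/' performs integer division and truncates

Fix: Cast one side to REAL so the division keeps the fractional part

Corrected query:
SELECT genre, SUM(year) * 1.0 / COUNT(*) AS avg_year FROM movies GROUP BY genre

Result:
genre  | avg_year
-------+---------
Comedy | 1994.6  
Drama  | 2008    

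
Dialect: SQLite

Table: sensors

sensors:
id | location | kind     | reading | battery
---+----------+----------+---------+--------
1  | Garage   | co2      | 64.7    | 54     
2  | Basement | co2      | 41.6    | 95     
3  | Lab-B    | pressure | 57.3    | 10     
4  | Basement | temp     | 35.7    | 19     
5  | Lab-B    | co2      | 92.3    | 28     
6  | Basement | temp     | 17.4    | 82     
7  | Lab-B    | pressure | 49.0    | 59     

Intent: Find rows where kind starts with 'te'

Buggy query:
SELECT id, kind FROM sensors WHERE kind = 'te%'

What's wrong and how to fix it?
Bug: '=' compares the literal string including the % character; pattern matching needs LIKE

Fix: Use LIKE for wildcard pattern matching

Corrected query:
SELECT id, kind FROM sensors WHERE kind LIKE 'te%'

Result:
id | kind
---+-----
4  | temp
6  | temp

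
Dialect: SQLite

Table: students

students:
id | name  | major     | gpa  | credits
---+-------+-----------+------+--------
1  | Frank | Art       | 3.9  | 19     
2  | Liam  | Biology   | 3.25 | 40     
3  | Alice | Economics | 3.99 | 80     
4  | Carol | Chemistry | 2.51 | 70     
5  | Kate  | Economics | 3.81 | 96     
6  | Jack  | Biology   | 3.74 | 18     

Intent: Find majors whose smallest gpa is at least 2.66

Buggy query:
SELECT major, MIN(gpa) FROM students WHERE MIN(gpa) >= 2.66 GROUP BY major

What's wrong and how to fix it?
Bug: Aggregates like MIN are computed per group after WHERE runs

Fix: Use HAVING for the per-group MIN condition

Corrected query:
SELECT major, MIN(gpa) FROM students GROUP BY major HAVING MIN(gpa) >= 2.66

Result:
major     | MIN(gpa)
----------+---------
Art       | 3.9     
Biology   | 3.25    
Economics | 3.81    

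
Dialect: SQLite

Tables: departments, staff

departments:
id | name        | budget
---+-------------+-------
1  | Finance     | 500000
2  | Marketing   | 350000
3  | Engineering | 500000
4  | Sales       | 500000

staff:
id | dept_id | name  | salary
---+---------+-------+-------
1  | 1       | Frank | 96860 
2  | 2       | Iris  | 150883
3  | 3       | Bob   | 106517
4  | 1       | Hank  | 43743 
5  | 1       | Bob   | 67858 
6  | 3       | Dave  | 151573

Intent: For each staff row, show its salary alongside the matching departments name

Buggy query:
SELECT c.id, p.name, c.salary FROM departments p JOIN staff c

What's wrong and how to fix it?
Bug: Missing join condition: each staff row is matched to all departments rows instead of just its own

Fix: Add ON c.dept_id = p.id to the JOIN

Corrected query:
SELECT c.id, p.name, c.salary FROM departments p JOIN staff c ON c.dept_id = p.id

Result:
id | name        | salary
---+-------------+-------
1  | Finance     | 96860 
2  | Marketing   | 150883
3  | Engineering | 106517
4  | Finance     | 43743 
5  | Finance     | 67858 
6  | Engineering | 151573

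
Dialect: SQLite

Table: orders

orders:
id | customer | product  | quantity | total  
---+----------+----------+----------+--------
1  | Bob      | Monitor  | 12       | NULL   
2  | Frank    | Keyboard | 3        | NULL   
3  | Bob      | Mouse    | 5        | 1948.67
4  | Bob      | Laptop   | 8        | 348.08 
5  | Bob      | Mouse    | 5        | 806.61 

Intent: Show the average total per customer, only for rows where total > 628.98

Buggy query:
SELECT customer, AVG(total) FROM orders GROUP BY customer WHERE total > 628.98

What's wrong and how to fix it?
Bug: WHERE cannot follow GROUP BY

Fix: Place WHERE between FROM and GROUP BY

Corrected query:
SELECT customer, AVG(total) FROM orders WHERE total > 628.98 GROUP BY customer

Result:
customer | AVG(total)
---------+-----------
Bob      | 1377.64   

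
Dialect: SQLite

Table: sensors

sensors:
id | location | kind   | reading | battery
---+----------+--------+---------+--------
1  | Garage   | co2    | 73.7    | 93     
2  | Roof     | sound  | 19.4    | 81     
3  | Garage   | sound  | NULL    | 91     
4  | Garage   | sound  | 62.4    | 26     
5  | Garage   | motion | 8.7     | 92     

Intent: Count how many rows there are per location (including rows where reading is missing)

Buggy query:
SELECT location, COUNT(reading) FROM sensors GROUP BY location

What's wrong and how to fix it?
Bug: COUNT(reading) skips NULLs, so groups with missing reading are undercounted

Fix: Replace COUNT(reading) with COUNT(*)

Corrected query:
SELECT location, COUNT(*) FROM sensors GROUP BY location

Result:
location | COUNT(*)
---------+---------
Garage   | 4       
Roof     | 1       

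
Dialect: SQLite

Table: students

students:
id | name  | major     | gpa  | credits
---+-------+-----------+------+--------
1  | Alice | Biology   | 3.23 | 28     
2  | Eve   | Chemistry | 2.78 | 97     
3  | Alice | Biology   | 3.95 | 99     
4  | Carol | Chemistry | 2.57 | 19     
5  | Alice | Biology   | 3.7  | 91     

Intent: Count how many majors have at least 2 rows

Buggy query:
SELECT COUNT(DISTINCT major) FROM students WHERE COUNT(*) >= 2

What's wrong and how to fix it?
Bug: WHERE filters individual rows, not groups, so a group-level COUNT is invalid there

Fix: Use a subquery that GROUPs and filters with HAVING, then count its rows

Corrected query:
SELECT COUNT(*) FROM (SELECT major FROM students GROUP BY major HAVING COUNT(*) >= 2)

Result:
COUNT(*)
--------
2       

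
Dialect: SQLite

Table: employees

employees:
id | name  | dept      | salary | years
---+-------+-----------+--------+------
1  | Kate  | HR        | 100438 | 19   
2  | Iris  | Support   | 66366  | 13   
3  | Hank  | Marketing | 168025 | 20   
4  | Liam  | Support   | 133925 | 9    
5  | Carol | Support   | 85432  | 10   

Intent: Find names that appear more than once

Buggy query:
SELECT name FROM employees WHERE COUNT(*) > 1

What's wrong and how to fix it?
Bug: WHERE can't reference COUNT(*); aggregates are computed after WHERE

Fix: Group first, then use HAVING for the count condition

Corrected query:
SELECT name FROM employees GROUP BY name HAVING COUNT(*) > 1

Result:
(no rows)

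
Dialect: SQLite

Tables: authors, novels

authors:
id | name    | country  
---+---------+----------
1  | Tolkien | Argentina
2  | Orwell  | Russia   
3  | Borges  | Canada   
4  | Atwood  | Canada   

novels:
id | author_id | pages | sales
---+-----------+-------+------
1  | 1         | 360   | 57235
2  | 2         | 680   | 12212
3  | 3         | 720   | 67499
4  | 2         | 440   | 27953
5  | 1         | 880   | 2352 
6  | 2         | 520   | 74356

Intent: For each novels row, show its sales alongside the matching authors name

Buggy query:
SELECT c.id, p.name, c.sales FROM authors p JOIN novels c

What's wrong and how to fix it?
Bug: JOIN with no ON clause produces a cartesian product; every novels row pairs with every authors row

Fix: Specify the join condition linking the foreign key to the parent id

Corrected query:
SELECT c.id, p.name, c.sales FROM authors p JOIN novels c ON c.author_id = p.id

Result:
id | name    | sales
---+---------+------
1  | Tolkien | 57235
2  | Orwell  | 12212
3  | Borges  | 67499
4  | Orwell  | 27953
5  | Tolkien | 2352 
6  | Orwell  | 74356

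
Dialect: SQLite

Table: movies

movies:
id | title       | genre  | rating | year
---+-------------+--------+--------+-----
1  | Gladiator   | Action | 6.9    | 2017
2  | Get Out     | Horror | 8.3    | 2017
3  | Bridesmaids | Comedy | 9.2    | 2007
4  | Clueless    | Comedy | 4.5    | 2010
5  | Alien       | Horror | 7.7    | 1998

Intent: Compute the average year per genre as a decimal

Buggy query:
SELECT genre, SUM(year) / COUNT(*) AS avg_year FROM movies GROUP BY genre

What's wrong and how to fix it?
Bug: Both operands are integers, so '/' performs integer division and truncates

Fix: Cast one side to REAL so the division keeps the fractional part

Corrected query:
SELECT genre, SUM(year) * 1.0 / COUNT(*) AS avg_year FROM movies GROUP BY genre

Result:
genre  | avg_year
-------+---------
Action | 2017    
Comedy | 2008.5  
Horror | 2007.5  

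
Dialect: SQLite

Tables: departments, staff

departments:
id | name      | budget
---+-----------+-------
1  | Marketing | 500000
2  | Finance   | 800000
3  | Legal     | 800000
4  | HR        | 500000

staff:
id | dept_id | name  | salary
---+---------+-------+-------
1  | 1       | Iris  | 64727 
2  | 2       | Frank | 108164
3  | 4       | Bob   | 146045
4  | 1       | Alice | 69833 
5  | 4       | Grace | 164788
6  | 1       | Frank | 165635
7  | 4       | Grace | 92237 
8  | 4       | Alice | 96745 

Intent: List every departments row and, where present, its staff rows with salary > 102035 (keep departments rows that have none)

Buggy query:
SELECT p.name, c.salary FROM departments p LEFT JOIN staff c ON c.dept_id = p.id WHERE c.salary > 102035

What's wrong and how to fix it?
Bug: Filtering c.salary in WHERE discards the NULL rows produced by LEFT JOIN, turning it into an inner join

Fix: Put 'c.salary > 102035' in the JOIN's ON clause instead of WHERE

Corrected query:
SELECT p.name, c.salary FROM departments p LEFT JOIN staff c ON c.dept_id = p.id AND c.salary > 102035

Result:
name      | salary
----------+-------
Marketing | 165635
Finance   | 108164
Legal     | NULL  
HR        | 146045
HR        | 164788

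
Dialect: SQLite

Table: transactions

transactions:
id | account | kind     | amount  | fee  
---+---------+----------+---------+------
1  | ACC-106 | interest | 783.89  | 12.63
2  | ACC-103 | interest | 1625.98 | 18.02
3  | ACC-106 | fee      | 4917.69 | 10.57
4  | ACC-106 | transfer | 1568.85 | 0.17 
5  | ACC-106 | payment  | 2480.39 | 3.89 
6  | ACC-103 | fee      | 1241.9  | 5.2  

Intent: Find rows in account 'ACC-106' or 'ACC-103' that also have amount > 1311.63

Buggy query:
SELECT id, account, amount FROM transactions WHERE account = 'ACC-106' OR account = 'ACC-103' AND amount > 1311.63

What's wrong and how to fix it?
Bug: Without parentheses, AND is evaluated before OR, so the amount filter only applies to the 'ACC-103' branch

Fix: Group the OR with parentheses (or use IN), then AND the threshold

Corrected query:
SELECT id, account, amount FROM transactions WHERE (account = 'ACC-106' OR account = 'ACC-103') AND amount > 1311.63

Result:
id | account | amount 
---+---------+--------
2  | ACC-103 | 1625.98
3  | ACC-106 | 4917.69
4  | ACC-106 | 1568.85
5  | ACC-106 | 2480.39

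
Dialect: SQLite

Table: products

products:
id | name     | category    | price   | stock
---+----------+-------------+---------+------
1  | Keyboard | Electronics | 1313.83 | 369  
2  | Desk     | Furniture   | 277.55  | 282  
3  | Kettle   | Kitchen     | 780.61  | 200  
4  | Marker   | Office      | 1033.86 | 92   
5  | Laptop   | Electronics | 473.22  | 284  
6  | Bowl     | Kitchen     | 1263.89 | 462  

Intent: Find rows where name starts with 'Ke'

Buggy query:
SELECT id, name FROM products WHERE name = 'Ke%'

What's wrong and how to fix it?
Bug: Wildcards only work with LIKE; '=' treats '%' as a literal character

Fix: Replace '=' with LIKE so 'Ke%' is treated as a pattern

Corrected query:
SELECT id, name FROM products WHERE name LIKE 'Ke%'

Result:
id | name    
---+---------
1  | Keyboard
3  | Kettle  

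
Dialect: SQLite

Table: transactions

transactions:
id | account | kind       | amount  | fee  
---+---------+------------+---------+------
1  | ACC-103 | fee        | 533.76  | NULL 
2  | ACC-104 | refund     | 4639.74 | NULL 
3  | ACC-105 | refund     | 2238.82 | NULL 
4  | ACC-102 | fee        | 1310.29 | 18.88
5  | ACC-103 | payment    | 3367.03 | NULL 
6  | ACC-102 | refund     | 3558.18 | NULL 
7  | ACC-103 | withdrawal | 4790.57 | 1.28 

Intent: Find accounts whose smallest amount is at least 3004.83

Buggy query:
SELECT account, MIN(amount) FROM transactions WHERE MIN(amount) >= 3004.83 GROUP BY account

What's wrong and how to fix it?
Bug: MIN() in WHERE is a misuse of aggregate

Fix: Use HAVING for the per-group MIN condition

Corrected query:
SELECT account, MIN(amount) FROM transactions GROUP BY account HAVING MIN(amount) >= 3004.83

Result:
account | MIN(amount)
--------+------------
ACC-104 | 4639.74    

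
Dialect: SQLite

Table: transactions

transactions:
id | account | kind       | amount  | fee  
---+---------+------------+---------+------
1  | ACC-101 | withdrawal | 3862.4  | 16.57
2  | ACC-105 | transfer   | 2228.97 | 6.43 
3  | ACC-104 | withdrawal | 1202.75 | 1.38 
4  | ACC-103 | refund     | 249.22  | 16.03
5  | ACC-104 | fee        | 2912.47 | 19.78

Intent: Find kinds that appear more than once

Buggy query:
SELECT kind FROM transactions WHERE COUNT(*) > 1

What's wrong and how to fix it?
Bug: COUNT(*) is an aggregate and cannot be used in WHERE

Fix: Group first, then use HAVING for the count condition

Corrected query:
SELECT kind FROM transactions GROUP BY kind HAVING COUNT(*) > 1

Result:
kind      
----------
withdrawal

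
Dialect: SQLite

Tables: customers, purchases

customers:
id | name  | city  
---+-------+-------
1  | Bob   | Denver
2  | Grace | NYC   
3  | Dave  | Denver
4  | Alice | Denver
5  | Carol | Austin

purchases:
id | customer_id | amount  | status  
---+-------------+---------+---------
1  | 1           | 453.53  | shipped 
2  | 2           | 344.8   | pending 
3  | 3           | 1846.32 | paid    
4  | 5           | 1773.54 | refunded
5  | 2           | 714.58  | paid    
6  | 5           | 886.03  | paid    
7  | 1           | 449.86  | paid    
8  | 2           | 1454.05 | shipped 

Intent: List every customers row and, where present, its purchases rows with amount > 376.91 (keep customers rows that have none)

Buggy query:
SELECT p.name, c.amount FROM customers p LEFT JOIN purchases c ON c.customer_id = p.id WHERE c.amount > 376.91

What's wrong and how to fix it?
Bug: Filtering c.amount in WHERE discards the NULL rows produced by LEFT JOIN, turning it into an inner join

Fix: Put 'c.amount > 376.91' in the JOIN's ON clause instead of WHERE

Corrected query:
SELECT p.name, c.amount FROM customers p LEFT JOIN purchases c ON c.customer_id = p.id AND c.amount > 376.91

Result:
name  | amount 
------+--------
Bob   | 449.86 
Bob   | 453.53 
Grace | 714.58 
Grace | 1454.05
Dave  | 1846.32
Alice | NULL   
Carol | 886.03 
Carol | 1773.54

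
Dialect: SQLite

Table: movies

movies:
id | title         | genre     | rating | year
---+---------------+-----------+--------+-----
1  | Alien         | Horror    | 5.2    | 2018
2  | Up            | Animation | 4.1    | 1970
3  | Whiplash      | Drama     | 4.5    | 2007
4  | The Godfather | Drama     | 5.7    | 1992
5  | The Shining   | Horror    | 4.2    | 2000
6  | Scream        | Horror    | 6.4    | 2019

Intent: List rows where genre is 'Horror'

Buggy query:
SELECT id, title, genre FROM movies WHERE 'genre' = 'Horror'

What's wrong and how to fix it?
Bug: Single quotes denote string literals in SQL; the column name is being compared as a constant string

Fix: Reference the column as genre without single quotes

Corrected query:
SELECT id, title, genre FROM movies WHERE genre = 'Horror'

Result:
id | title       | genre 
---+-------------+-------
1  | Alien       | Horror
5  | The Shining | Horror
6  | Scream      | Horror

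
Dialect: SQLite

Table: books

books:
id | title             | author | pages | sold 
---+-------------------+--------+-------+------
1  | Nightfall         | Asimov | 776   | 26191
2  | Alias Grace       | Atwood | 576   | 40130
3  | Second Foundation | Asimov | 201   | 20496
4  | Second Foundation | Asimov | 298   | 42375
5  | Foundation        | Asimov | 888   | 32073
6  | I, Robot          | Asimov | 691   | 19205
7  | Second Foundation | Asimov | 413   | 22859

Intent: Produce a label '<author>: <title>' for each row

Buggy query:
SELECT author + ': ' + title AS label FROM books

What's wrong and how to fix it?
Bug: SQLite uses || for string concatenation; + coerces text to numbers (yielding 0)

Fix: Replace + with || to concatenate text

Corrected query:
SELECT author || ': ' || title AS label FROM books

Result:
label                    
-------------------------
Asimov: Nightfall        
Atwood: Alias Grace      
Asimov: Second Foundation
Asimov: Second Foundation
Asimov: Foundation       
Asimov: I, Robot         
Asimov: Second Foundation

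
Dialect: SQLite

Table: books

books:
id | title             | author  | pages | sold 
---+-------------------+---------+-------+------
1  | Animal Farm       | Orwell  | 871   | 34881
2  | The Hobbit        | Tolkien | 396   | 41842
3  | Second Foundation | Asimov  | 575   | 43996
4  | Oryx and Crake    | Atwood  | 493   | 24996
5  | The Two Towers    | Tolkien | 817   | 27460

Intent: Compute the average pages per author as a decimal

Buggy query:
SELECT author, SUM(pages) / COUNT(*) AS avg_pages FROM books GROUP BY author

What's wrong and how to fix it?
Bug: SUM(pages) and COUNT(*) are both integers; the division truncates the fractional part

Fix: Multiply by 1.0 (or CAST to REAL) to force floating-point division

Corrected query:
SELECT author, SUM(pages) * 1.0 / COUNT(*) AS avg_pages FROM books GROUP BY author

Result:
author  | avg_pages
--------+----------
Asimov  | 575      
Atwood  | 493      
Orwell  | 871      
Tolkien | 606.5    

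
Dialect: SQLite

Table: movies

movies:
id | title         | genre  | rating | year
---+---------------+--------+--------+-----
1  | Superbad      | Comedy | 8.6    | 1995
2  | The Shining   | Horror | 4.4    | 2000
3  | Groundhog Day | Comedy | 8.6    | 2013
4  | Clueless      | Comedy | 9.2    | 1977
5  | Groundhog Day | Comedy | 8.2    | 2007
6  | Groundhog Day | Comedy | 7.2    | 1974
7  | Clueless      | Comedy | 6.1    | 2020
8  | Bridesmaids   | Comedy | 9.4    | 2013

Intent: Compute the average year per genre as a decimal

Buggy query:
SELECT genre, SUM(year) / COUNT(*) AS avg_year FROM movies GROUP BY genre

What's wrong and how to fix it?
Bug: Both operands are integers, so '/' performs integer division and truncates

Fix: Cast one side to REAL so the division keeps the fractional part

Corrected query:
SELECT genre, SUM(year) * 1.0 / COUNT(*) AS avg_year FROM movies GROUP BY genre

Result:
genre  | avg_year   
-------+------------
Comedy | 1999.857143
Horror | 2000       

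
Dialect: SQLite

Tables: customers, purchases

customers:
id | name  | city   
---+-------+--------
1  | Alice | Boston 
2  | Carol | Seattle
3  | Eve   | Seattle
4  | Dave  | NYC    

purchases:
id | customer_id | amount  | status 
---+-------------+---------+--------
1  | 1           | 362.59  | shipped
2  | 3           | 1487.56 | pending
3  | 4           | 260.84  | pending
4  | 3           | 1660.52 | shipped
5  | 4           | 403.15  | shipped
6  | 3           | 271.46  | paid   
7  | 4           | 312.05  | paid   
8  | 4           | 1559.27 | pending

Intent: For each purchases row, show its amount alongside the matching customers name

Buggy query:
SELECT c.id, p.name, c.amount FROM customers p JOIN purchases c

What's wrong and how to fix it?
Bug: JOIN with no ON clause produces a cartesian product; every purchases row pairs with every customers row

Fix: Add ON c.customer_id = p.id to the JOIN

Corrected query:
SELECT c.id, p.name, c.amount FROM customers p JOIN purchases c ON c.customer_id = p.id

Result:
id | name  | amount 
---+-------+--------
1  | Alice | 362.59 
2  | Eve   | 1487.56
3  | Dave  | 260.84 
4  | Eve   | 1660.52
5  | Dave  | 403.15 
6  | Eve   | 271.46 
7  | Dave  | 312.05 
8  | Dave  | 1559.27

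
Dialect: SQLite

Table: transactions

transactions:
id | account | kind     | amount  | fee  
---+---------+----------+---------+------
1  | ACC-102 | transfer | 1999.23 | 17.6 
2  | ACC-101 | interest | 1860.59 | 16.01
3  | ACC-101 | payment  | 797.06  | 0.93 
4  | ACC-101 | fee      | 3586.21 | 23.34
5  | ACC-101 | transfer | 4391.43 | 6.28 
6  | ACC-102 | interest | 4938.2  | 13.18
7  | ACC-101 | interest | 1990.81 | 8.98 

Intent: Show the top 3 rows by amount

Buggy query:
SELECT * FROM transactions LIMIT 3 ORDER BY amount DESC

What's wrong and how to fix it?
Bug: LIMIT must come after ORDER BY

Fix: Sort with ORDER BY, then apply LIMIT

Corrected query:
SELECT * FROM transactions ORDER BY amount DESC LIMIT 3

Result:
id | account | kind     | amount  | fee  
---+---------+----------+---------+------
6  | ACC-102 | interest | 4938.2  | 13.18
5  | ACC-101 | transfer | 4391.43 | 6.28 
4  | ACC-101 | fee      | 3586.21 | 23.34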